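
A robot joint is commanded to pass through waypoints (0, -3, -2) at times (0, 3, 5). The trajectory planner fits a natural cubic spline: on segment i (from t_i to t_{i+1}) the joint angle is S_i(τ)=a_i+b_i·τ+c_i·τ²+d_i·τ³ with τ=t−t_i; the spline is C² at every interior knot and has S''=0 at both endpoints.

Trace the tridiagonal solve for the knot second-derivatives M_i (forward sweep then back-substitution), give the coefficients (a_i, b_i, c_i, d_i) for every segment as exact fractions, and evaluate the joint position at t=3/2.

  seg 0: a=0 b=-29/20 c=0 d=1/20
  seg 1: a=-3 b=-1/10 c=9/20 d=-3/40
S(3/2) = -321/160

Δ: Δ0=-1, Δ1=1/2
row 1: diag=10, rhs=9; c'=1/5, d'=9/10
back: M1=9/10
M: M0=0, M1=9/10, M2=0
seg 0: a=0, c=M0/2=0, d=(M1−M0)/(6·3)=1/20, b=Δ0−h0·(2M0+M1)/6=-29/20
seg 1: a=-3, c=M1/2=9/20, d=(M2−M1)/(6·2)=-3/40, b=Δ1−h1·(2M1+M2)/6=-1/10
t_q=3/2 → seg 0, τ=3/2; S=0+-29/20·τ+0·τ²+1/20·τ³=-321/160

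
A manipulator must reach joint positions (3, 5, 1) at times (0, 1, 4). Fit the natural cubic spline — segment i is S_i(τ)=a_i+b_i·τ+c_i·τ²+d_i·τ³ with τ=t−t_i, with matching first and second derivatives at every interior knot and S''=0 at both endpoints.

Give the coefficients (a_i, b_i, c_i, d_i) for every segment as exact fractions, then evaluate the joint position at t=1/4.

Δ: Δ0=2, Δ1=-4/3
row 1: diag=8, rhs=-20; c'=3/8, d'=-5/2
back: M1=-5/2
M: M0=0, M1=-5/2, M2=0
seg 0: a=3, c=M0/2=0, d=(M1−M0)/(6·1)=-5/12, b=Δ0−h0·(2M0+M1)/6=29/12
seg 1: a=5, c=M1/2=-5/4, d=(M2−M1)/(6·3)=5/36, b=Δ1−h1·(2M1+M2)/6=7/6
t_q=1/4 → seg 0, τ=1/4; S=3+29/12·τ+0·τ²+-5/12·τ³=921/256

  seg 0: a=3 b=29/12 c=0 d=-5/12
  seg 1: a=5 b=7/6 c=-5/4 d=5/36
S(1/4) = 921/256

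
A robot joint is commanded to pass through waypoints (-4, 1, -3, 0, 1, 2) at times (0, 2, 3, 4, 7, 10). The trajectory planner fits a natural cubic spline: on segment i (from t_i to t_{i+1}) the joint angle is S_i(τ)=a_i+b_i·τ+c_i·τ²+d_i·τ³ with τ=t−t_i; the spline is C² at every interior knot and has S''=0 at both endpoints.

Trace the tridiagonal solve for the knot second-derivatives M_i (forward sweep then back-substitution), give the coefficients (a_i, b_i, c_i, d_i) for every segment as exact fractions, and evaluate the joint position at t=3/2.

  seg 0: a=-4 b=20945/3858 c=0 d=-2825/3858
  seg 1: a=1 b=-12955/3858 c=-2825/643 d=14473/3858
  seg 2: a=-3 b=-1718/1929 c=8823/1286 d=-11459/3858
  seg 3: a=0 b=15125/3858 c=-1318/643 d=3295/11574
  seg 4: a=1 b=-1334/1929 c=659/1286 d=-659/11574
S(3/2) = 17203/10288

Δ: Δ0=5/2, Δ1=-4, Δ2=3, Δ3=1/3, Δ4=1/3
row 1: diag=6, rhs=-39; c'=1/6, d'=-13/2
row 2: denom=4−1·1/6=23/6; d'=(42−1·-13/2)/(23/6)=291/23
row 3: denom=8−1·6/23=178/23; d'=(-16−1·291/23)/(178/23)=-659/178
row 4: denom=12−3·69/178=1929/178; d'=(0−3·-659/178)/(1929/178)=659/643
back: M4=659/643
back: M3=-659/178−69/178·659/643=-2636/643
back: M2=291/23−6/23·-2636/643=8823/643
back: M1=-13/2−1/6·8823/643=-5650/643
M: M0=0, M1=-5650/643, M2=8823/643, M3=-2636/643, M4=659/643, M5=0
seg 0: a=-4, c=M0/2=0, d=(M1−M0)/(6·2)=-2825/3858, b=Δ0−h0·(2M0+M1)/6=20945/3858
seg 1: a=1, c=M1/2=-2825/643, d=(M2−M1)/(6·1)=14473/3858, b=Δ1−h1·(2M1+M2)/6=-12955/3858
seg 2: a=-3, c=M2/2=8823/1286, d=(M3−M2)/(6·1)=-11459/3858, b=Δ2−h2·(2M2+M3)/6=-1718/1929
seg 3: a=0, c=M3/2=-1318/643, d=(M4−M3)/(6·3)=3295/11574, b=Δ3−h3·(2M3+M4)/6=15125/3858
seg 4: a=1, c=M4/2=659/1286, d=(M5−M4)/(6·3)=-659/11574, b=Δ4−h4·(2M4+M5)/6=-1334/1929
t_q=3/2 → seg 0, τ=3/2; S=-4+20945/3858·τ+0·τ²+-2825/3858·τ³=17203/10288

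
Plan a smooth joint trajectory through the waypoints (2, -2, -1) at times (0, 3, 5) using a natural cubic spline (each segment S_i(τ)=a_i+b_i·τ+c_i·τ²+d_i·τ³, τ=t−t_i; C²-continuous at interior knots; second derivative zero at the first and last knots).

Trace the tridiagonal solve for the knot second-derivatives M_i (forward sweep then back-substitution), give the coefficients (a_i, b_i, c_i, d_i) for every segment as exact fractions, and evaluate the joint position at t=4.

Δ: Δ0=-4/3, Δ1=1/2
row 1: diag=10, rhs=11; c'=1/5, d'=11/10
back: M1=11/10
M: M0=0, M1=11/10, M2=0
seg 0: a=2, c=M0/2=0, d=(M1−M0)/(6·3)=11/180, b=Δ0−h0·(2M0+M1)/6=-113/60
seg 1: a=-2, c=M1/2=11/20, d=(M2−M1)/(6·2)=-11/120, b=Δ1−h1·(2M1+M2)/6=-7/30
t_q=4 → seg 1, τ=1; S=-2+-7/30·τ+11/20·τ²+-11/120·τ³=-71/40

  seg 0: a=2 b=-113/60 c=0 d=11/180
  seg 1: a=-2 b=-7/30 c=11/20 d=-11/120
S(4) = -71/40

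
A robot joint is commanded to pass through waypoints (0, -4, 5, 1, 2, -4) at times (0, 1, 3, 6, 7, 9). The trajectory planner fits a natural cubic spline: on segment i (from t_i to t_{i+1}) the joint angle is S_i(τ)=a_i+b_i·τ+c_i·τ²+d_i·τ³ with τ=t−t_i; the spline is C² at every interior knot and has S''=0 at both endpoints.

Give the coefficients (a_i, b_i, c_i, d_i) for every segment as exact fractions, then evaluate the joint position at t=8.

Δ: Δ0=-4, Δ1=9/2, Δ2=-4/3, Δ3=1, Δ4=-3
row 1: diag=6, rhs=51; c'=1/3, d'=17/2
row 2: denom=10−2·1/3=28/3; d'=(-35−2·17/2)/(28/3)=-39/7
row 3: denom=8−3·9/28=197/28; d'=(14−3·-39/7)/(197/28)=860/197
row 4: denom=6−1·28/197=1154/197; d'=(-24−1·860/197)/(1154/197)=-2794/577
back: M4=-2794/577
back: M3=860/197−28/197·-2794/577=2916/577
back: M2=-39/7−9/28·2916/577=-4152/577
back: M1=17/2−1/3·-4152/577=12577/1154
M: M0=0, M1=12577/1154, M2=-4152/577, M3=2916/577, M4=-2794/577, M5=0
seg 0: a=0, c=M0/2=0, d=(M1−M0)/(6·1)=12577/6924, b=Δ0−h0·(2M0+M1)/6=-40273/6924
seg 1: a=-4, c=M1/2=12577/2308, d=(M2−M1)/(6·2)=-20881/13848, b=Δ1−h1·(2M1+M2)/6=-1271/3462
seg 2: a=5, c=M2/2=-2076/577, d=(M3−M2)/(6·3)=1178/1731, b=Δ2−h2·(2M2+M3)/6=5774/1731
seg 3: a=1, c=M3/2=1458/577, d=(M4−M3)/(6·1)=-2855/1731, b=Δ3−h3·(2M3+M4)/6=212/1731
seg 4: a=2, c=M4/2=-1397/577, d=(M5−M4)/(6·2)=1397/3462, b=Δ4−h4·(2M4+M5)/6=395/1731
t_q=8 → seg 4, τ=1; S=2+395/1731·τ+-1397/577·τ²+1397/3462·τ³=243/1154

  seg 0: a=0 b=-40273/6924 c=0 d=12577/6924
  seg 1: a=-4 b=-1271/3462 c=12577/2308 d=-20881/13848
  seg 2: a=5 b=5774/1731 c=-2076/577 d=1178/1731
  seg 3: a=1 b=212/1731 c=1458/577 d=-2855/1731
  seg 4: a=2 b=395/1731 c=-1397/577 d=1397/3462
S(8) = 243/1154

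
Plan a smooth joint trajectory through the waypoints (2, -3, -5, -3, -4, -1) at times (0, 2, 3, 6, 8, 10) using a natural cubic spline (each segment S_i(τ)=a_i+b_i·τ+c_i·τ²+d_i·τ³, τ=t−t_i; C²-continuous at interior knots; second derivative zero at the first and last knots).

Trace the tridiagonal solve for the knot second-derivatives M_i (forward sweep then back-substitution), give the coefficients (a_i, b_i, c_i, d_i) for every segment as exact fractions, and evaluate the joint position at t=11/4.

  seg 0: a=2 b=-11851/4710 c=0 d=19/4710
  seg 1: a=-3 b=-11623/4710 c=19/785 d=2089/4710
  seg 2: a=-5 b=-2564/2355 c=2127/1570 d=-725/2826
  seg 3: a=-3 b=533/4710 c=-749/785 d=305/942
  seg 4: a=-4 b=857/4710 c=776/785 d=-388/2355
S(11/4) = -467239/100480

Δ: Δ0=-5/2, Δ1=-2, Δ2=2/3, Δ3=-1/2, Δ4=3/2
row 1: diag=6, rhs=3; c'=1/6, d'=1/2
row 2: denom=8−1·1/6=47/6; d'=(16−1·1/2)/(47/6)=93/47
row 3: denom=10−3·18/47=416/47; d'=(-7−3·93/47)/(416/47)=-19/13
row 4: denom=8−2·47/208=785/104; d'=(12−2·-19/13)/(785/104)=1552/785
back: M4=1552/785
back: M3=-19/13−47/208·1552/785=-1498/785
back: M2=93/47−18/47·-1498/785=2127/785
back: M1=1/2−1/6·2127/785=38/785
M: M0=0, M1=38/785, M2=2127/785, M3=-1498/785, M4=1552/785, M5=0
seg 0: a=2, c=M0/2=0, d=(M1−M0)/(6·2)=19/4710, b=Δ0−h0·(2M0+M1)/6=-11851/4710
seg 1: a=-3, c=M1/2=19/785, d=(M2−M1)/(6·1)=2089/4710, b=Δ1−h1·(2M1+M2)/6=-11623/4710
seg 2: a=-5, c=M2/2=2127/1570, d=(M3−M2)/(6·3)=-725/2826, b=Δ2−h2·(2M2+M3)/6=-2564/2355
seg 3: a=-3, c=M3/2=-749/785, d=(M4−M3)/(6·2)=305/942, b=Δ3−h3·(2M3+M4)/6=533/4710
seg 4: a=-4, c=M4/2=776/785, d=(M5−M4)/(6·2)=-388/2355, b=Δ4−h4·(2M4+M5)/6=857/4710
t_q=11/4 → seg 1, τ=3/4; S=-3+-11623/4710·τ+19/785·τ²+2089/4710·τ³=-467239/100480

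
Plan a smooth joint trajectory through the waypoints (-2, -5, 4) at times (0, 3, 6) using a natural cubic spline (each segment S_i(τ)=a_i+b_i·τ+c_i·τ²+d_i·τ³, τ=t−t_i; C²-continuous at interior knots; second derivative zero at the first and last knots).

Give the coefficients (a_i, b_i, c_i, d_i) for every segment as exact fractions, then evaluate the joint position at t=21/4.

Δ: Δ0=-1, Δ1=3
row 1: diag=12, rhs=24; c'=1/4, d'=2
back: M1=2
M: M0=0, M1=2, M2=0
seg 0: a=-2, c=M0/2=0, d=(M1−M0)/(6·3)=1/9, b=Δ0−h0·(2M0+M1)/6=-2
seg 1: a=-5, c=M1/2=1, d=(M2−M1)/(6·3)=-1/9, b=Δ1−h1·(2M1+M2)/6=1
t_q=21/4 → seg 1, τ=9/4; S=-5+1·τ+1·τ²+-1/9·τ³=67/64

  seg 0: a=-2 b=-2 c=0 d=1/9
  seg 1: a=-5 b=1 c=1 d=-1/9
S(21/4) = 67/64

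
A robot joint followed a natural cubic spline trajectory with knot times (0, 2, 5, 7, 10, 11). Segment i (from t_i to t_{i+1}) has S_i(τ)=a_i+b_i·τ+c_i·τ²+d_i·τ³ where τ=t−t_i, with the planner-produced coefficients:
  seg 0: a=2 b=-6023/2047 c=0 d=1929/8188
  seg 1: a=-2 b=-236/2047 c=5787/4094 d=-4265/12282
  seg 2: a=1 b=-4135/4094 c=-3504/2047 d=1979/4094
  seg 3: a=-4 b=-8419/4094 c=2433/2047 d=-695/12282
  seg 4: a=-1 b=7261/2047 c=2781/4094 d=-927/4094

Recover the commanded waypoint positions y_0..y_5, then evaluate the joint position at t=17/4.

y_0=2 y_1=-2 y_2=1 y_3=-4 y_4=-1 y_5=3
S(17/4) = 246593/262016

y_0 = S_0(0) = a_0 = 2
y_1 = S_1(0) = a_1 = -2
y_2 = S_2(0) = a_2 = 1
y_3 = S_3(0) = a_3 = -4
y_4 = S_4(0) = a_4 = -1
y_5 = S_4(1) = 3
t_q=17/4 is in segment 1 (τ=9/4); S_1(τ)=246593/262016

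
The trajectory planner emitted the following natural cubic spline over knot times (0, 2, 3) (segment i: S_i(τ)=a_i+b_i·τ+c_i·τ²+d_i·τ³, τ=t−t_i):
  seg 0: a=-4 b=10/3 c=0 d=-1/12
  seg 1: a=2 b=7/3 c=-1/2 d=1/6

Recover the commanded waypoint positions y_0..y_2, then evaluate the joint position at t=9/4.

y_0=-4 y_1=2 y_2=4
S(9/4) = 327/128

y_0 = S_0(0) = a_0 = -4
y_1 = S_1(0) = a_1 = 2
y_2 = S_1(1) = 4
t_q=9/4 is in segment 1 (τ=1/4); S_1(τ)=327/128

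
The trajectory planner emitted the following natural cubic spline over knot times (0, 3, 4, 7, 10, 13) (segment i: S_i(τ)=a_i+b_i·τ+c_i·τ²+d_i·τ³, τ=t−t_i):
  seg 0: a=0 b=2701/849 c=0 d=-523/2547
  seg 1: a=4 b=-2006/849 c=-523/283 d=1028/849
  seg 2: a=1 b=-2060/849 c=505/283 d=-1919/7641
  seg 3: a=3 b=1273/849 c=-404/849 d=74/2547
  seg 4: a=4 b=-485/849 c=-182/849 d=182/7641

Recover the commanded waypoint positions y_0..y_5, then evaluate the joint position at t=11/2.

y_0=0 y_1=4 y_2=1 y_3=3 y_4=4 y_5=1
S(11/2) = 1195/2264

y_0 = S_0(0) = a_0 = 0
y_1 = S_1(0) = a_1 = 4
y_2 = S_2(0) = a_2 = 1
y_3 = S_3(0) = a_3 = 3
y_4 = S_4(0) = a_4 = 4
y_5 = S_4(3) = 1
t_q=11/2 is in segment 2 (τ=3/2); S_2(τ)=1195/2264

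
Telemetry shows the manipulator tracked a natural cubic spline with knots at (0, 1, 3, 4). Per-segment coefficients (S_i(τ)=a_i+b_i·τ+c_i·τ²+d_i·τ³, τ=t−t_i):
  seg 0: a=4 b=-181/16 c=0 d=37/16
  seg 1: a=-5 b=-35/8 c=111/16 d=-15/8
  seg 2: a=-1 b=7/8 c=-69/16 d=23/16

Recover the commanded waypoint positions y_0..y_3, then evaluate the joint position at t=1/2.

y_0=4 y_1=-5 y_2=-1 y_3=-3
S(1/2) = -175/128

y_0 = S_0(0) = a_0 = 4
y_1 = S_1(0) = a_1 = -5
y_2 = S_2(0) = a_2 = -1
y_3 = S_2(1) = -3
t_q=1/2 is in segment 0 (τ=1/2); S_0(τ)=-175/128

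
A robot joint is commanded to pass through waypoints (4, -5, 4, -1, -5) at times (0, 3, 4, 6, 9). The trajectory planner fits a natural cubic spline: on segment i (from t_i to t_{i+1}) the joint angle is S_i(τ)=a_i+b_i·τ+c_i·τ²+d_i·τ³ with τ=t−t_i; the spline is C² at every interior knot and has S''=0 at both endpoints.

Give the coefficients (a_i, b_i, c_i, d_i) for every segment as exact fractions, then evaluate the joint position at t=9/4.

  seg 0: a=4 b=-1841/219 c=0 d=1184/1971
  seg 1: a=-5 b=1711/219 c=1184/219 d=-308/73
  seg 2: a=4 b=1307/219 c=-1588/219 d=881/584
  seg 3: a=-1 b=-2161/438 c=1577/876 d=-1577/7884
S(9/4) = -2357/292

Δ: Δ0=-3, Δ1=9, Δ2=-5/2, Δ3=-4/3
row 1: diag=8, rhs=72; c'=1/8, d'=9
row 2: denom=6−1·1/8=47/8; d'=(-69−1·9)/(47/8)=-624/47
row 3: denom=10−2·16/47=438/47; d'=(7−2·-624/47)/(438/47)=1577/438
back: M3=1577/438
back: M2=-624/47−16/47·1577/438=-3176/219
back: M1=9−1/8·-3176/219=2368/219
M: M0=0, M1=2368/219, M2=-3176/219, M3=1577/438, M4=0
seg 0: a=4, c=M0/2=0, d=(M1−M0)/(6·3)=1184/1971, b=Δ0−h0·(2M0+M1)/6=-1841/219
seg 1: a=-5, c=M1/2=1184/219, d=(M2−M1)/(6·1)=-308/73, b=Δ1−h1·(2M1+M2)/6=1711/219
seg 2: a=4, c=M2/2=-1588/219, d=(M3−M2)/(6·2)=881/584, b=Δ2−h2·(2M2+M3)/6=1307/219
seg 3: a=-1, c=M3/2=1577/876, d=(M4−M3)/(6·3)=-1577/7884, b=Δ3−h3·(2M3+M4)/6=-2161/438
t_q=9/4 → seg 0, τ=9/4; S=4+-1841/219·τ+0·τ²+1184/1971·τ³=-2357/292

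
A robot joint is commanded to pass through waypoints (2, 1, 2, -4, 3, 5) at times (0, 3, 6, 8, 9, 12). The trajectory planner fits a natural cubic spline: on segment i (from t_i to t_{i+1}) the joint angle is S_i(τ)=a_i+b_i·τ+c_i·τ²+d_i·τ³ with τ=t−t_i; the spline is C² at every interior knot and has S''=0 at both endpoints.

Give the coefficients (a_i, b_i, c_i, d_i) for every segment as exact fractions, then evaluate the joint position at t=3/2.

Δ: Δ0=-1/3, Δ1=1/3, Δ2=-3, Δ3=7, Δ4=2/3
row 1: diag=12, rhs=4; c'=1/4, d'=1/3
row 2: denom=10−3·1/4=37/4; d'=(-20−3·1/3)/(37/4)=-84/37
row 3: denom=6−2·8/37=206/37; d'=(60−2·-84/37)/(206/37)=1194/103
row 4: denom=8−1·37/206=1611/206; d'=(-38−1·1194/103)/(1611/206)=-10216/1611
back: M4=-10216/1611
back: M3=1194/103−37/206·-10216/1611=20510/1611
back: M2=-84/37−8/37·20510/1611=-8092/1611
back: M1=1/3−1/4·-8092/1611=2560/1611
M: M0=0, M1=2560/1611, M2=-8092/1611, M3=20510/1611, M4=-10216/1611, M5=0
seg 0: a=2, c=M0/2=0, d=(M1−M0)/(6·3)=1280/14499, b=Δ0−h0·(2M0+M1)/6=-1817/1611
seg 1: a=1, c=M1/2=1280/1611, d=(M2−M1)/(6·3)=-5326/14499, b=Δ1−h1·(2M1+M2)/6=2023/1611
seg 2: a=2, c=M2/2=-4046/1611, d=(M3−M2)/(6·2)=1589/1074, b=Δ2−h2·(2M2+M3)/6=-6275/1611
seg 3: a=-4, c=M3/2=10255/1611, d=(M4−M3)/(6·1)=-569/179, b=Δ3−h3·(2M3+M4)/6=6143/1611
seg 4: a=3, c=M4/2=-5108/1611, d=(M5−M4)/(6·3)=5108/14499, b=Δ4−h4·(2M4+M5)/6=11290/1611
t_q=3/2 → seg 0, τ=3/2; S=2+-1817/1611·τ+0·τ²+1280/14499·τ³=217/358

  seg 0: a=2 b=-1817/1611 c=0 d=1280/14499
  seg 1: a=1 b=2023/1611 c=1280/1611 d=-5326/14499
  seg 2: a=2 b=-6275/1611 c=-4046/1611 d=1589/1074
  seg 3: a=-4 b=6143/1611 c=10255/1611 d=-569/179
  seg 4: a=3 b=11290/1611 c=-5108/1611 d=5108/14499
S(3/2) = 217/358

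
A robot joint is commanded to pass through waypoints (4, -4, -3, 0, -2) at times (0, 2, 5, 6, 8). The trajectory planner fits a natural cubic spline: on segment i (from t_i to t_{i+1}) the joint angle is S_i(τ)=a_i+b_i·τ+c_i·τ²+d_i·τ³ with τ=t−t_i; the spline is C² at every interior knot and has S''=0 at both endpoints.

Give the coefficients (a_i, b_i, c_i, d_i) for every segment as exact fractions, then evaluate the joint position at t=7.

Δ: Δ0=-4, Δ1=1/3, Δ2=3, Δ3=-1
row 1: diag=10, rhs=26; c'=3/10, d'=13/5
row 2: denom=8−3·3/10=71/10; d'=(16−3·13/5)/(71/10)=82/71
row 3: denom=6−1·10/71=416/71; d'=(-24−1·82/71)/(416/71)=-893/208
back: M3=-893/208
back: M2=82/71−10/71·-893/208=183/104
back: M1=13/5−3/10·183/104=431/208
M: M0=0, M1=431/208, M2=183/104, M3=-893/208, M4=0
seg 0: a=4, c=M0/2=0, d=(M1−M0)/(6·2)=431/2496, b=Δ0−h0·(2M0+M1)/6=-2927/624
seg 1: a=-4, c=M1/2=431/416, d=(M2−M1)/(6·3)=-5/288, b=Δ1−h1·(2M1+M2)/6=-817/312
seg 2: a=-3, c=M2/2=183/208, d=(M3−M2)/(6·1)=-1259/1248, b=Δ2−h2·(2M2+M3)/6=3905/1248
seg 3: a=0, c=M3/2=-893/416, d=(M4−M3)/(6·2)=893/2496, b=Δ3−h3·(2M3+M4)/6=581/312
t_q=7 → seg 3, τ=1; S=0+581/312·τ+-893/416·τ²+893/2496·τ³=61/832

  seg 0: a=4 b=-2927/624 c=0 d=431/2496
  seg 1: a=-4 b=-817/312 c=431/416 d=-5/288
  seg 2: a=-3 b=3905/1248 c=183/208 d=-1259/1248
  seg 3: a=0 b=581/312 c=-893/416 d=893/2496
S(7) = 61/832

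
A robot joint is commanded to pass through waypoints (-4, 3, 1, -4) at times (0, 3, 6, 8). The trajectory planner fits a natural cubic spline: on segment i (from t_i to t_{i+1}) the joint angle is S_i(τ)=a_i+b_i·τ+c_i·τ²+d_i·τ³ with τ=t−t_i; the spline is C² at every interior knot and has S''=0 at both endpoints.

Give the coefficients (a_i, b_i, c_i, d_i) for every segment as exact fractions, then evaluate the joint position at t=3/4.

  seg 0: a=-4 b=665/222 c=0 d=-49/666
  seg 1: a=3 b=112/111 c=-49/74 d=23/666
  seg 2: a=1 b=-451/222 c=-13/37 d=13/222
S(3/4) = -8451/4736

Δ: Δ0=7/3, Δ1=-2/3, Δ2=-5/2
row 1: diag=12, rhs=-18; c'=1/4, d'=-3/2
row 2: denom=10−3·1/4=37/4; d'=(-11−3·-3/2)/(37/4)=-26/37
back: M2=-26/37
back: M1=-3/2−1/4·-26/37=-49/37
M: M0=0, M1=-49/37, M2=-26/37, M3=0
seg 0: a=-4, c=M0/2=0, d=(M1−M0)/(6·3)=-49/666, b=Δ0−h0·(2M0+M1)/6=665/222
seg 1: a=3, c=M1/2=-49/74, d=(M2−M1)/(6·3)=23/666, b=Δ1−h1·(2M1+M2)/6=112/111
seg 2: a=1, c=M2/2=-13/37, d=(M3−M2)/(6·2)=13/222, b=Δ2−h2·(2M2+M3)/6=-451/222
t_q=3/4 → seg 0, τ=3/4; S=-4+665/222·τ+0·τ²+-49/666·τ³=-8451/4736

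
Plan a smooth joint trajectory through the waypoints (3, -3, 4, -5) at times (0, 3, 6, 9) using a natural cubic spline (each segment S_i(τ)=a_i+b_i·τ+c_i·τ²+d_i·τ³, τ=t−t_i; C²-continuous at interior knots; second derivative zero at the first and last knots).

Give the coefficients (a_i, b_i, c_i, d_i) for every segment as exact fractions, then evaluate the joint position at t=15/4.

Δ: Δ0=-2, Δ1=7/3, Δ2=-3
row 1: diag=12, rhs=26; c'=1/4, d'=13/6
row 2: denom=12−3·1/4=45/4; d'=(-32−3·13/6)/(45/4)=-154/45
back: M2=-154/45
back: M1=13/6−1/4·-154/45=136/45
M: M0=0, M1=136/45, M2=-154/45, M3=0
seg 0: a=3, c=M0/2=0, d=(M1−M0)/(6·3)=68/405, b=Δ0−h0·(2M0+M1)/6=-158/45
seg 1: a=-3, c=M1/2=68/45, d=(M2−M1)/(6·3)=-29/81, b=Δ1−h1·(2M1+M2)/6=46/45
seg 2: a=4, c=M2/2=-77/45, d=(M3−M2)/(6·3)=77/405, b=Δ2−h2·(2M2+M3)/6=19/45
t_q=15/4 → seg 1, τ=3/4; S=-3+46/45·τ+68/45·τ²+-29/81·τ³=-491/320

  seg 0: a=3 b=-158/45 c=0 d=68/405
  seg 1: a=-3 b=46/45 c=68/45 d=-29/81
  seg 2: a=4 b=19/45 c=-77/45 d=77/405
S(15/4) = -491/320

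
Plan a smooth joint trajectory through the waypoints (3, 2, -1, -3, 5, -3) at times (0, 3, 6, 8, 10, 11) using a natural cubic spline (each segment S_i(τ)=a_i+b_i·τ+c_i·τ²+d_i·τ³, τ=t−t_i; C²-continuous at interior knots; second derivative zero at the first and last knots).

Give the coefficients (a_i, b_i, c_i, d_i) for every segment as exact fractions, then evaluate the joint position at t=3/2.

  seg 0: a=3 b=-418/1149 c=0 d=35/10341
  seg 1: a=2 b=-313/1149 c=35/1149 d=-941/10341
  seg 2: a=-1 b=-2926/1149 c=-302/383 d=3589/4596
  seg 3: a=-3 b=4217/1149 c=2985/766 d=-2144/1149
  seg 4: a=5 b=-3601/1149 c=-5591/766 d=5591/2298
S(3/2) = 7555/3064

Δ: Δ0=-1/3, Δ1=-1, Δ2=-1, Δ3=4, Δ4=-8
row 1: diag=12, rhs=-4; c'=1/4, d'=-1/3
row 2: denom=10−3·1/4=37/4; d'=(0−3·-1/3)/(37/4)=4/37
row 3: denom=8−2·8/37=280/37; d'=(30−2·4/37)/(280/37)=551/140
row 4: denom=6−2·37/140=383/70; d'=(-72−2·551/140)/(383/70)=-5591/383
back: M4=-5591/383
back: M3=551/140−37/140·-5591/383=2985/383
back: M2=4/37−8/37·2985/383=-604/383
back: M1=-1/3−1/4·-604/383=70/1149
M: M0=0, M1=70/1149, M2=-604/383, M3=2985/383, M4=-5591/383, M5=0
seg 0: a=3, c=M0/2=0, d=(M1−M0)/(6·3)=35/10341, b=Δ0−h0·(2M0+M1)/6=-418/1149
seg 1: a=2, c=M1/2=35/1149, d=(M2−M1)/(6·3)=-941/10341, b=Δ1−h1·(2M1+M2)/6=-313/1149
seg 2: a=-1, c=M2/2=-302/383, d=(M3−M2)/(6·2)=3589/4596, b=Δ2−h2·(2M2+M3)/6=-2926/1149
seg 3: a=-3, c=M3/2=2985/766, d=(M4−M3)/(6·2)=-2144/1149, b=Δ3−h3·(2M3+M4)/6=4217/1149
seg 4: a=5, c=M4/2=-5591/766, d=(M5−M4)/(6·1)=5591/2298, b=Δ4−h4·(2M4+M5)/6=-3601/1149
t_q=3/2 → seg 0, τ=3/2; S=3+-418/1149·τ+0·τ²+35/10341·τ³=7555/3064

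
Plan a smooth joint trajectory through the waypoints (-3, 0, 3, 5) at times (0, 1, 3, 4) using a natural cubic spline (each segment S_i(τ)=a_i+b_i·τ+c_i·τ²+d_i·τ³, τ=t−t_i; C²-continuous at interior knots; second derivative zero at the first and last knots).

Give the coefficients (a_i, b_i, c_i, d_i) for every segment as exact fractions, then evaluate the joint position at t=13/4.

  seg 0: a=-3 b=53/16 c=0 d=-5/16
  seg 1: a=0 b=19/8 c=-15/16 d=1/4
  seg 2: a=3 b=13/8 c=9/16 d=-3/16
S(13/4) = 3521/1024

Δ: Δ0=3, Δ1=3/2, Δ2=2
row 1: diag=6, rhs=-9; c'=1/3, d'=-3/2
row 2: denom=6−2·1/3=16/3; d'=(3−2·-3/2)/(16/3)=9/8
back: M2=9/8
back: M1=-3/2−1/3·9/8=-15/8
M: M0=0, M1=-15/8, M2=9/8, M3=0
seg 0: a=-3, c=M0/2=0, d=(M1−M0)/(6·1)=-5/16, b=Δ0−h0·(2M0+M1)/6=53/16
seg 1: a=0, c=M1/2=-15/16, d=(M2−M1)/(6·2)=1/4, b=Δ1−h1·(2M1+M2)/6=19/8
seg 2: a=3, c=M2/2=9/16, d=(M3−M2)/(6·1)=-3/16, b=Δ2−h2·(2M2+M3)/6=13/8
t_q=13/4 → seg 2, τ=1/4; S=3+13/8·τ+9/16·τ²+-3/16·τ³=3521/1024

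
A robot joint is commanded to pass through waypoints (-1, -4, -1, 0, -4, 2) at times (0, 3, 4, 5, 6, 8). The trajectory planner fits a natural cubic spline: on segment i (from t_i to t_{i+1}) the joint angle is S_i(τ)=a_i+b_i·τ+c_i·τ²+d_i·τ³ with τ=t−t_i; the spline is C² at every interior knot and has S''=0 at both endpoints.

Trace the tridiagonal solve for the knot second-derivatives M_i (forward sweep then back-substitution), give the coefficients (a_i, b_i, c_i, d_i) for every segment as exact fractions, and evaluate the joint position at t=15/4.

  seg 0: a=-1 b=-1724/665 c=0 d=353/1995
  seg 1: a=-4 b=1453/665 c=1059/665 d=-517/665
  seg 2: a=-1 b=404/133 c=-492/665 d=-863/665
  seg 3: a=0 b=-1553/665 c=-3081/665 d=282/95
  seg 4: a=-4 b=-1793/665 c=2841/665 d=-947/1330
S(15/4) = -76331/42560

Δ: Δ0=-1, Δ1=3, Δ2=1, Δ3=-4, Δ4=3
row 1: diag=8, rhs=24; c'=1/8, d'=3
row 2: denom=4−1·1/8=31/8; d'=(-12−1·3)/(31/8)=-120/31
row 3: denom=4−1·8/31=116/31; d'=(-30−1·-120/31)/(116/31)=-405/58
row 4: denom=6−1·31/116=665/116; d'=(42−1·-405/58)/(665/116)=5682/665
back: M4=5682/665
back: M3=-405/58−31/116·5682/665=-6162/665
back: M2=-120/31−8/31·-6162/665=-984/665
back: M1=3−1/8·-984/665=2118/665
M: M0=0, M1=2118/665, M2=-984/665, M3=-6162/665, M4=5682/665, M5=0
seg 0: a=-1, c=M0/2=0, d=(M1−M0)/(6·3)=353/1995, b=Δ0−h0·(2M0+M1)/6=-1724/665
seg 1: a=-4, c=M1/2=1059/665, d=(M2−M1)/(6·1)=-517/665, b=Δ1−h1·(2M1+M2)/6=1453/665
seg 2: a=-1, c=M2/2=-492/665, d=(M3−M2)/(6·1)=-863/665, b=Δ2−h2·(2M2+M3)/6=404/133
seg 3: a=0, c=M3/2=-3081/665, d=(M4−M3)/(6·1)=282/95, b=Δ3−h3·(2M3+M4)/6=-1553/665
seg 4: a=-4, c=M4/2=2841/665, d=(M5−M4)/(6·2)=-947/1330, b=Δ4−h4·(2M4+M5)/6=-1793/665
t_q=15/4 → seg 1, τ=3/4; S=-4+1453/665·τ+1059/665·τ²+-517/665·τ³=-76331/42560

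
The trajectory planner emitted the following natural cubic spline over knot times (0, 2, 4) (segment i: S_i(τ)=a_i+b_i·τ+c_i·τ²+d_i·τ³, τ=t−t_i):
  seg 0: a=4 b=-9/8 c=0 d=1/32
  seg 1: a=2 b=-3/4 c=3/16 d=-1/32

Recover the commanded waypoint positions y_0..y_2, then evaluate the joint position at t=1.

y_0 = S_0(0) = a_0 = 4
y_1 = S_1(0) = a_1 = 2
y_2 = S_1(2) = 1
t_q=1 is in segment 0 (τ=1); S_0(τ)=93/32

y_0=4 y_1=2 y_2=1
S(1) = 93/32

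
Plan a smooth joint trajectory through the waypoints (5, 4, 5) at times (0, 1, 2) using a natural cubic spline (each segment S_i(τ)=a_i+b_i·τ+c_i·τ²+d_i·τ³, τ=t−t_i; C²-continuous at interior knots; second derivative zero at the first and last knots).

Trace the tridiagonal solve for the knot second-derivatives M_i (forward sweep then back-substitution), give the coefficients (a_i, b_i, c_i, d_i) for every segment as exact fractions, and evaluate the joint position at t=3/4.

  seg 0: a=5 b=-3/2 c=0 d=1/2
  seg 1: a=4 b=0 c=3/2 d=-1/2
S(3/4) = 523/128

Δ: Δ0=-1, Δ1=1
row 1: diag=4, rhs=12; c'=1/4, d'=3
back: M1=3
M: M0=0, M1=3, M2=0
seg 0: a=5, c=M0/2=0, d=(M1−M0)/(6·1)=1/2, b=Δ0−h0·(2M0+M1)/6=-3/2
seg 1: a=4, c=M1/2=3/2, d=(M2−M1)/(6·1)=-1/2, b=Δ1−h1·(2M1+M2)/6=0
t_q=3/4 → seg 0, τ=3/4; S=5+-3/2·τ+0·τ²+1/2·τ³=523/128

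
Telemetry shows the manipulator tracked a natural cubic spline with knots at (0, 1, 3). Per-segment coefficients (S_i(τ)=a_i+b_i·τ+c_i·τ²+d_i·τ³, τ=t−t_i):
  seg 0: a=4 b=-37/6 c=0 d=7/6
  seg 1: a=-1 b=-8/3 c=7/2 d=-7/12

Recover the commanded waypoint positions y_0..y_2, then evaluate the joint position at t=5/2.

y_0 = S_0(0) = a_0 = 4
y_1 = S_1(0) = a_1 = -1
y_2 = S_1(2) = 3
t_q=5/2 is in segment 1 (τ=3/2); S_1(τ)=29/32

y_0=4 y_1=-1 y_2=3
S(5/2) = 29/32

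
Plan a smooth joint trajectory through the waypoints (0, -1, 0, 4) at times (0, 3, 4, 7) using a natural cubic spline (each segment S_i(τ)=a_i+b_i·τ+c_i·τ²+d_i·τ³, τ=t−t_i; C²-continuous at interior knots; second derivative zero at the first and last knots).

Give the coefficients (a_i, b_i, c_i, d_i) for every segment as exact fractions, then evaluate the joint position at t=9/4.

  seg 0: a=0 b=-52/63 c=0 d=31/567
  seg 1: a=-1 b=41/63 c=31/63 d=-1/7
  seg 2: a=0 b=76/63 c=4/63 d=-4/567
S(9/4) = -79/64

Δ: Δ0=-1/3, Δ1=1, Δ2=4/3
row 1: diag=8, rhs=8; c'=1/8, d'=1
row 2: denom=8−1·1/8=63/8; d'=(2−1·1)/(63/8)=8/63
back: M2=8/63
back: M1=1−1/8·8/63=62/63
M: M0=0, M1=62/63, M2=8/63, M3=0
seg 0: a=0, c=M0/2=0, d=(M1−M0)/(6·3)=31/567, b=Δ0−h0·(2M0+M1)/6=-52/63
seg 1: a=-1, c=M1/2=31/63, d=(M2−M1)/(6·1)=-1/7, b=Δ1−h1·(2M1+M2)/6=41/63
seg 2: a=0, c=M2/2=4/63, d=(M3−M2)/(6·3)=-4/567, b=Δ2−h2·(2M2+M3)/6=76/63
t_q=9/4 → seg 0, τ=9/4; S=0+-52/63·τ+0·τ²+31/567·τ³=-79/64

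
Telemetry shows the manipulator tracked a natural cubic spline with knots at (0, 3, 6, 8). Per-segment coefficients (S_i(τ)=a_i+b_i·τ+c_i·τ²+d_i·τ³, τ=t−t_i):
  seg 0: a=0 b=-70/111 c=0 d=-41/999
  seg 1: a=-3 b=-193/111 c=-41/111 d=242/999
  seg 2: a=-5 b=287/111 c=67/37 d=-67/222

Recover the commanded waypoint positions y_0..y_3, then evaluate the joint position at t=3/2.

y_0=0 y_1=-3 y_2=-5 y_3=5
S(3/2) = -321/296

y_0 = S_0(0) = a_0 = 0
y_1 = S_1(0) = a_1 = -3
y_2 = S_2(0) = a_2 = -5
y_3 = S_2(2) = 5
t_q=3/2 is in segment 0 (τ=3/2); S_0(τ)=-321/296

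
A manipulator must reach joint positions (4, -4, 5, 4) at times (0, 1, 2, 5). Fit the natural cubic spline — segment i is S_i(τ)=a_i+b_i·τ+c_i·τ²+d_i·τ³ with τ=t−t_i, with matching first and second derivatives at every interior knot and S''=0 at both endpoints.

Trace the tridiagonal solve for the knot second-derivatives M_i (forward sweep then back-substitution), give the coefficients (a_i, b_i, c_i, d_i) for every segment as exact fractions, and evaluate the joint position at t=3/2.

  seg 0: a=4 b=-1180/93 c=0 d=436/93
  seg 1: a=-4 b=128/93 c=436/31 d=-599/93
  seg 2: a=5 b=947/93 c=-163/31 d=163/279
S(3/2) = -149/248

Δ: Δ0=-8, Δ1=9, Δ2=-1/3
row 1: diag=4, rhs=102; c'=1/4, d'=51/2
row 2: denom=8−1·1/4=31/4; d'=(-56−1·51/2)/(31/4)=-326/31
back: M2=-326/31
back: M1=51/2−1/4·-326/31=872/31
M: M0=0, M1=872/31, M2=-326/31, M3=0
seg 0: a=4, c=M0/2=0, d=(M1−M0)/(6·1)=436/93, b=Δ0−h0·(2M0+M1)/6=-1180/93
seg 1: a=-4, c=M1/2=436/31, d=(M2−M1)/(6·1)=-599/93, b=Δ1−h1·(2M1+M2)/6=128/93
seg 2: a=5, c=M2/2=-163/31, d=(M3−M2)/(6·3)=163/279, b=Δ2−h2·(2M2+M3)/6=947/93
t_q=3/2 → seg 1, τ=1/2; S=-4+128/93·τ+436/31·τ²+-599/93·τ³=-149/248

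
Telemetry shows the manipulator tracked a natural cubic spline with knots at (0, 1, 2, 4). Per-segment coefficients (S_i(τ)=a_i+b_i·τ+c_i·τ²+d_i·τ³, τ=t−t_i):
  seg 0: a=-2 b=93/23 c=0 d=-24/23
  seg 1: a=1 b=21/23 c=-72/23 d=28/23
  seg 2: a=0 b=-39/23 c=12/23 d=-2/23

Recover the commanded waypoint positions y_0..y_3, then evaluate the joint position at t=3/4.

y_0=-2 y_1=1 y_2=0 y_3=-2
S(3/4) = 109/184

y_0 = S_0(0) = a_0 = -2
y_1 = S_1(0) = a_1 = 1
y_2 = S_2(0) = a_2 = 0
y_3 = S_2(2) = -2
t_q=3/4 is in segment 0 (τ=3/4); S_0(τ)=109/184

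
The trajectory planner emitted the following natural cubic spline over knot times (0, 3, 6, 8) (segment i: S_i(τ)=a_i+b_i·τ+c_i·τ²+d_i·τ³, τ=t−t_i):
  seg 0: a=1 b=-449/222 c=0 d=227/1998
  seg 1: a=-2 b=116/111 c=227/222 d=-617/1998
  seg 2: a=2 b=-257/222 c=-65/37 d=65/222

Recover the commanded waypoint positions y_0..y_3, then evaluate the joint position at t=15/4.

y_0 = S_0(0) = a_0 = 1
y_1 = S_1(0) = a_1 = -2
y_2 = S_2(0) = a_2 = 2
y_3 = S_2(2) = -5
t_q=15/4 is in segment 1 (τ=3/4); S_1(τ)=-3653/4736

y_0=1 y_1=-2 y_2=2 y_3=-5
S(15/4) = -3653/4736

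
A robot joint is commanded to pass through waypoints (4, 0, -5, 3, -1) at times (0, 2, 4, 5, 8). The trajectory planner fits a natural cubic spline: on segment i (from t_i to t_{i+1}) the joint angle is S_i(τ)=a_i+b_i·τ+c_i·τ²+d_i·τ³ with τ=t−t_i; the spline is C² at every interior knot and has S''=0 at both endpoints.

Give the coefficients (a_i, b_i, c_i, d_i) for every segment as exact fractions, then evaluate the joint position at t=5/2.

Δ: Δ0=-2, Δ1=-5/2, Δ2=8, Δ3=-4/3
row 1: diag=8, rhs=-3; c'=1/4, d'=-3/8
row 2: denom=6−2·1/4=11/2; d'=(63−2·-3/8)/(11/2)=255/22
row 3: denom=8−1·2/11=86/11; d'=(-56−1·255/22)/(86/11)=-1487/172
back: M3=-1487/172
back: M2=255/22−2/11·-1487/172=566/43
back: M1=-3/8−1/4·566/43=-1261/344
M: M0=0, M1=-1261/344, M2=566/43, M3=-1487/172, M4=0
seg 0: a=4, c=M0/2=0, d=(M1−M0)/(6·2)=-1261/4128, b=Δ0−h0·(2M0+M1)/6=-803/1032
seg 1: a=0, c=M1/2=-1261/688, d=(M2−M1)/(6·2)=5789/4128, b=Δ1−h1·(2M1+M2)/6=-2293/516
seg 2: a=-5, c=M2/2=283/43, d=(M3−M2)/(6·1)=-3751/1032, b=Δ2−h2·(2M2+M3)/6=5215/1032
seg 3: a=3, c=M3/2=-1487/344, d=(M4−M3)/(6·3)=1487/3096, b=Δ3−h3·(2M3+M4)/6=3773/516
t_q=5/2 → seg 1, τ=1/2; S=0+-2293/516·τ+-1261/688·τ²+5789/4128·τ³=-27573/11008

  seg 0: a=4 b=-803/1032 c=0 d=-1261/4128
  seg 1: a=0 b=-2293/516 c=-1261/688 d=5789/4128
  seg 2: a=-5 b=5215/1032 c=283/43 d=-3751/1032
  seg 3: a=3 b=3773/516 c=-1487/344 d=1487/3096
S(5/2) = -27573/11008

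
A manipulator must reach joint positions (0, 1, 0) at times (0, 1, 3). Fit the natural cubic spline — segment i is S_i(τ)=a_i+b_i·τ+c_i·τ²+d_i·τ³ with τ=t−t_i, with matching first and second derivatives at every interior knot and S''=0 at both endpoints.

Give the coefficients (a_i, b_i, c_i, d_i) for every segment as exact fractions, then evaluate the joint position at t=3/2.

Δ: Δ0=1, Δ1=-1/2
row 1: diag=6, rhs=-9; c'=1/3, d'=-3/2
back: M1=-3/2
M: M0=0, M1=-3/2, M2=0
seg 0: a=0, c=M0/2=0, d=(M1−M0)/(6·1)=-1/4, b=Δ0−h0·(2M0+M1)/6=5/4
seg 1: a=1, c=M1/2=-3/4, d=(M2−M1)/(6·2)=1/8, b=Δ1−h1·(2M1+M2)/6=1/2
t_q=3/2 → seg 1, τ=1/2; S=1+1/2·τ+-3/4·τ²+1/8·τ³=69/64

  seg 0: a=0 b=5/4 c=0 d=-1/4
  seg 1: a=1 b=1/2 c=-3/4 d=1/8
S(3/2) = 69/64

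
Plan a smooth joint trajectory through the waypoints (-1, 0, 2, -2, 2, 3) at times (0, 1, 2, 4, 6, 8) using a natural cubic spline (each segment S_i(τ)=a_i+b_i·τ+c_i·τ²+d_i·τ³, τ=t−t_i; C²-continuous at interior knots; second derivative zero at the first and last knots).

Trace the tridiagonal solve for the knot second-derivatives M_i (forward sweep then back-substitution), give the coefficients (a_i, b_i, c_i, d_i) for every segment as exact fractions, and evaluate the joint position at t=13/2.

Δ: Δ0=1, Δ1=2, Δ2=-2, Δ3=2, Δ4=1/2
row 1: diag=4, rhs=6; c'=1/4, d'=3/2
row 2: denom=6−1·1/4=23/4; d'=(-24−1·3/2)/(23/4)=-102/23
row 3: denom=8−2·8/23=168/23; d'=(24−2·-102/23)/(168/23)=9/2
row 4: denom=8−2·23/84=313/42; d'=(-9−2·9/2)/(313/42)=-756/313
back: M4=-756/313
back: M3=9/2−23/84·-756/313=3231/626
back: M2=-102/23−8/23·3231/626=-1950/313
back: M1=3/2−1/4·-1950/313=957/313
M: M0=0, M1=957/313, M2=-1950/313, M3=3231/626, M4=-756/313, M5=0
seg 0: a=-1, c=M0/2=0, d=(M1−M0)/(6·1)=319/626, b=Δ0−h0·(2M0+M1)/6=307/626
seg 1: a=0, c=M1/2=957/626, d=(M2−M1)/(6·1)=-969/626, b=Δ1−h1·(2M1+M2)/6=632/313
seg 2: a=2, c=M2/2=-975/313, d=(M3−M2)/(6·2)=2377/2504, b=Δ2−h2·(2M2+M3)/6=271/626
seg 3: a=-2, c=M3/2=3231/1252, d=(M4−M3)/(6·2)=-1581/2504, b=Δ3−h3·(2M3+M4)/6=-199/313
seg 4: a=2, c=M4/2=-378/313, d=(M5−M4)/(6·2)=63/313, b=Δ4−h4·(2M4+M5)/6=1321/626
t_q=13/2 → seg 4, τ=1/2; S=2+1321/626·τ+-378/313·τ²+63/313·τ³=6957/2504

  seg 0: a=-1 b=307/626 c=0 d=319/626
  seg 1: a=0 b=632/313 c=957/626 d=-969/626
  seg 2: a=2 b=271/626 c=-975/313 d=2377/2504
  seg 3: a=-2 b=-199/313 c=3231/1252 d=-1581/2504
  seg 4: a=2 b=1321/626 c=-378/313 d=63/313
S(13/2) = 6957/2504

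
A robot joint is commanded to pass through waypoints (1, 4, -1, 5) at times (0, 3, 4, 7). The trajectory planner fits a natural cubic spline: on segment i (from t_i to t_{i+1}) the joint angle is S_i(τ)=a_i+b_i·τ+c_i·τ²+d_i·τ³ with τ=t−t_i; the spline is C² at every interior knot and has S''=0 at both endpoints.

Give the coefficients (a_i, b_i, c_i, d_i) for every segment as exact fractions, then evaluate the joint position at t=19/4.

  seg 0: a=1 b=76/21 c=0 d=-55/189
  seg 1: a=4 b=-89/21 c=-55/21 d=13/7
  seg 2: a=-1 b=-82/21 c=62/21 d=-62/189
S(19/4) = -77/32

Δ: Δ0=1, Δ1=-5, Δ2=2
row 1: diag=8, rhs=-36; c'=1/8, d'=-9/2
row 2: denom=8−1·1/8=63/8; d'=(42−1·-9/2)/(63/8)=124/21
back: M2=124/21
back: M1=-9/2−1/8·124/21=-110/21
M: M0=0, M1=-110/21, M2=124/21, M3=0
seg 0: a=1, c=M0/2=0, d=(M1−M0)/(6·3)=-55/189, b=Δ0−h0·(2M0+M1)/6=76/21
seg 1: a=4, c=M1/2=-55/21, d=(M2−M1)/(6·1)=13/7, b=Δ1−h1·(2M1+M2)/6=-89/21
seg 2: a=-1, c=M2/2=62/21, d=(M3−M2)/(6·3)=-62/189, b=Δ2−h2·(2M2+M3)/6=-82/21
t_q=19/4 → seg 2, τ=3/4; S=-1+-82/21·τ+62/21·τ²+-62/189·τ³=-77/32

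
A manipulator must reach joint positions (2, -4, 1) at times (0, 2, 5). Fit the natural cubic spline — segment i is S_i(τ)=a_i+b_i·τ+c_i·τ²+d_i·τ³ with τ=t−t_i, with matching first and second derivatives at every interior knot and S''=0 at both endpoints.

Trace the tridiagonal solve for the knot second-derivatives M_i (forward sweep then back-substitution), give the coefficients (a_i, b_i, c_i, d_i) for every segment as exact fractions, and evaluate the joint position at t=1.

  seg 0: a=2 b=-59/15 c=0 d=7/30
  seg 1: a=-4 b=-17/15 c=7/5 d=-7/45
S(1) = -17/10

Δ: Δ0=-3, Δ1=5/3
row 1: diag=10, rhs=28; c'=3/10, d'=14/5
back: M1=14/5
M: M0=0, M1=14/5, M2=0
seg 0: a=2, c=M0/2=0, d=(M1−M0)/(6·2)=7/30, b=Δ0−h0·(2M0+M1)/6=-59/15
seg 1: a=-4, c=M1/2=7/5, d=(M2−M1)/(6·3)=-7/45, b=Δ1−h1·(2M1+M2)/6=-17/15
t_q=1 → seg 0, τ=1; S=2+-59/15·τ+0·τ²+7/30·τ³=-17/10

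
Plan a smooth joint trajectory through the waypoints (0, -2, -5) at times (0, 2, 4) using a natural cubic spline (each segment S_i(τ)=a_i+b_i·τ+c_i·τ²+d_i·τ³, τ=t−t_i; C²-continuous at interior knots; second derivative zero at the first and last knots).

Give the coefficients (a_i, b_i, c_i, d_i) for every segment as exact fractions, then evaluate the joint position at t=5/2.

  seg 0: a=0 b=-7/8 c=0 d=-1/32
  seg 1: a=-2 b=-5/4 c=-3/16 d=1/32
S(5/2) = -683/256

Δ: Δ0=-1, Δ1=-3/2
row 1: diag=8, rhs=-3; c'=1/4, d'=-3/8
back: M1=-3/8
M: M0=0, M1=-3/8, M2=0
seg 0: a=0, c=M0/2=0, d=(M1−M0)/(6·2)=-1/32, b=Δ0−h0·(2M0+M1)/6=-7/8
seg 1: a=-2, c=M1/2=-3/16, d=(M2−M1)/(6·2)=1/32, b=Δ1−h1·(2M1+M2)/6=-5/4
t_q=5/2 → seg 1, τ=1/2; S=-2+-5/4·τ+-3/16·τ²+1/32·τ³=-683/256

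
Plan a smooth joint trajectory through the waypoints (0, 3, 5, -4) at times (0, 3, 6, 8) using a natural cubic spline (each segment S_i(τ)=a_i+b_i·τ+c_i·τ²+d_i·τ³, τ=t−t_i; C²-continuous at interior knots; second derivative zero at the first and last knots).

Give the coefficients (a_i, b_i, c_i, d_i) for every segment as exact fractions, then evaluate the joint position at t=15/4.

  seg 0: a=0 b=149/222 c=0 d=73/1998
  seg 1: a=3 b=184/111 c=73/222 d=-439/1998
  seg 2: a=5 b=-511/222 c=-61/37 d=61/222
S(15/4) = 20533/4736

Δ: Δ0=1, Δ1=2/3, Δ2=-9/2
row 1: diag=12, rhs=-2; c'=1/4, d'=-1/6
row 2: denom=10−3·1/4=37/4; d'=(-31−3·-1/6)/(37/4)=-122/37
back: M2=-122/37
back: M1=-1/6−1/4·-122/37=73/111
M: M0=0, M1=73/111, M2=-122/37, M3=0
seg 0: a=0, c=M0/2=0, d=(M1−M0)/(6·3)=73/1998, b=Δ0−h0·(2M0+M1)/6=149/222
seg 1: a=3, c=M1/2=73/222, d=(M2−M1)/(6·3)=-439/1998, b=Δ1−h1·(2M1+M2)/6=184/111
seg 2: a=5, c=M2/2=-61/37, d=(M3−M2)/(6·2)=61/222, b=Δ2−h2·(2M2+M3)/6=-511/222
t_q=15/4 → seg 1, τ=3/4; S=3+184/111·τ+73/222·τ²+-439/1998·τ³=20533/4736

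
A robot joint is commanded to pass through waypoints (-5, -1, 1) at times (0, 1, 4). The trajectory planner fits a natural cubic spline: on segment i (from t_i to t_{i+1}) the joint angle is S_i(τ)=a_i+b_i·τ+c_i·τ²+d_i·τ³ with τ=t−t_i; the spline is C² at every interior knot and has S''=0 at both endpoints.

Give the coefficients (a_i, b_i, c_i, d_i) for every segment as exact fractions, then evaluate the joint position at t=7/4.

  seg 0: a=-5 b=53/12 c=0 d=-5/12
  seg 1: a=-1 b=19/6 c=-5/4 d=5/36
S(7/4) = 187/256

Δ: Δ0=4, Δ1=2/3
row 1: diag=8, rhs=-20; c'=3/8, d'=-5/2
back: M1=-5/2
M: M0=0, M1=-5/2, M2=0
seg 0: a=-5, c=M0/2=0, d=(M1−M0)/(6·1)=-5/12, b=Δ0−h0·(2M0+M1)/6=53/12
seg 1: a=-1, c=M1/2=-5/4, d=(M2−M1)/(6·3)=5/36, b=Δ1−h1·(2M1+M2)/6=19/6
t_q=7/4 → seg 1, τ=3/4; S=-1+19/6·τ+-5/4·τ²+5/36·τ³=187/256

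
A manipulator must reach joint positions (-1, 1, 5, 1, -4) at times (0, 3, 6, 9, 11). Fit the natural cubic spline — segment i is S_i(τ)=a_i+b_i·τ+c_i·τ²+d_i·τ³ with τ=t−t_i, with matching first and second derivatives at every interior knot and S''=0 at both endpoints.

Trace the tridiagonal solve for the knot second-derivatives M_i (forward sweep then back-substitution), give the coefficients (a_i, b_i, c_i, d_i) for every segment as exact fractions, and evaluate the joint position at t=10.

  seg 0: a=-1 b=265/828 c=0 d=287/7452
  seg 1: a=1 b=563/414 c=287/828 d=-883/7452
  seg 2: a=5 b=199/828 c=-149/207 d=485/7452
  seg 3: a=1 b=-961/414 c=-37/276 d=37/1656
S(10) = -791/552

Δ: Δ0=2/3, Δ1=4/3, Δ2=-4/3, Δ3=-5/2
row 1: diag=12, rhs=4; c'=1/4, d'=1/3
row 2: denom=12−3·1/4=45/4; d'=(-16−3·1/3)/(45/4)=-68/45
row 3: denom=10−3·4/15=46/5; d'=(-7−3·-68/45)/(46/5)=-37/138
back: M3=-37/138
back: M2=-68/45−4/15·-37/138=-298/207
back: M1=1/3−1/4·-298/207=287/414
M: M0=0, M1=287/414, M2=-298/207, M3=-37/138, M4=0
seg 0: a=-1, c=M0/2=0, d=(M1−M0)/(6·3)=287/7452, b=Δ0−h0·(2M0+M1)/6=265/828
seg 1: a=1, c=M1/2=287/828, d=(M2−M1)/(6·3)=-883/7452, b=Δ1−h1·(2M1+M2)/6=563/414
seg 2: a=5, c=M2/2=-149/207, d=(M3−M2)/(6·3)=485/7452, b=Δ2−h2·(2M2+M3)/6=199/828
seg 3: a=1, c=M3/2=-37/276, d=(M4−M3)/(6·2)=37/1656, b=Δ3−h3·(2M3+M4)/6=-961/414
t_q=10 → seg 3, τ=1; S=1+-961/414·τ+-37/276·τ²+37/1656·τ³=-791/552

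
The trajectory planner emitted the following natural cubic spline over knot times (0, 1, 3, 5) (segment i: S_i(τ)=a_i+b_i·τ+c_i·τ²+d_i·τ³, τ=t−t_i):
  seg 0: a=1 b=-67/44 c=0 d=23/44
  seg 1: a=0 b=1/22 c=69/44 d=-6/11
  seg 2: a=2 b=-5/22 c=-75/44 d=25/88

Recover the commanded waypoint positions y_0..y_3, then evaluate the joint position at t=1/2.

y_0 = S_0(0) = a_0 = 1
y_1 = S_1(0) = a_1 = 0
y_2 = S_2(0) = a_2 = 2
y_3 = S_2(2) = -3
t_q=1/2 is in segment 0 (τ=1/2); S_0(τ)=107/352

y_0=1 y_1=0 y_2=2 y_3=-3
S(1/2) = 107/352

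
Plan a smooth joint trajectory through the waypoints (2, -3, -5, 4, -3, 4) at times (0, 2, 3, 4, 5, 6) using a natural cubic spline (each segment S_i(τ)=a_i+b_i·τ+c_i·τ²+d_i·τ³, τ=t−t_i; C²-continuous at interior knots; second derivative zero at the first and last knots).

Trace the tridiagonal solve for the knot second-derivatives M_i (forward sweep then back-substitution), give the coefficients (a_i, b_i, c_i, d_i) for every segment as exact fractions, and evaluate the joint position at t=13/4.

Δ: Δ0=-5/2, Δ1=-2, Δ2=9, Δ3=-7, Δ4=7
row 1: diag=6, rhs=3; c'=1/6, d'=1/2
row 2: denom=4−1·1/6=23/6; d'=(66−1·1/2)/(23/6)=393/23
row 3: denom=4−1·6/23=86/23; d'=(-96−1·393/23)/(86/23)=-2601/86
row 4: denom=4−1·23/86=321/86; d'=(84−1·-2601/86)/(321/86)=3275/107
back: M4=3275/107
back: M3=-2601/86−23/86·3275/107=-4112/107
back: M2=393/23−6/23·-4112/107=2901/107
back: M1=1/2−1/6·2901/107=-430/107
M: M0=0, M1=-430/107, M2=2901/107, M3=-4112/107, M4=3275/107, M5=0
seg 0: a=2, c=M0/2=0, d=(M1−M0)/(6·2)=-215/642, b=Δ0−h0·(2M0+M1)/6=-745/642
seg 1: a=-3, c=M1/2=-215/107, d=(M2−M1)/(6·1)=3331/642, b=Δ1−h1·(2M1+M2)/6=-3325/642
seg 2: a=-5, c=M2/2=2901/214, d=(M3−M2)/(6·1)=-7013/642, b=Δ2−h2·(2M2+M3)/6=2044/321
seg 3: a=4, c=M3/2=-2056/107, d=(M4−M3)/(6·1)=7387/642, b=Δ3−h3·(2M3+M4)/6=455/642
seg 4: a=-3, c=M4/2=3275/214, d=(M5−M4)/(6·1)=-3275/642, b=Δ4−h4·(2M4+M5)/6=-1028/321
t_q=13/4 → seg 2, τ=1/4; S=-5+2044/321·τ+2901/214·τ²+-7013/642·τ³=-37411/13696

  seg 0: a=2 b=-745/642 c=0 d=-215/642
  seg 1: a=-3 b=-3325/642 c=-215/107 d=3331/642
  seg 2: a=-5 b=2044/321 c=2901/214 d=-7013/642
  seg 3: a=4 b=455/642 c=-2056/107 d=7387/642
  seg 4: a=-3 b=-1028/321 c=3275/214 d=-3275/642
S(13/4) = -37411/13696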